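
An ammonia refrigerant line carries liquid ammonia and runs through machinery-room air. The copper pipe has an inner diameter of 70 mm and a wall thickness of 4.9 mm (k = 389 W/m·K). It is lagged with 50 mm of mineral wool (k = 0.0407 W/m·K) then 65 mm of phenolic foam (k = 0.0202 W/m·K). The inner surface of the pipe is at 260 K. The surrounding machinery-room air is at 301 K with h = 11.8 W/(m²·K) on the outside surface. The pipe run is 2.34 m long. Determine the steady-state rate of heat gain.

Q ≈ 12.7 W

Per-layer cylindrical resistances, series-summed:
R_copper pipe wall = ln(39.9/35)/(2π×389×2.34) = 2.291×10^-5 K/W
R_mineral wool = ln(89.9/39.9)/(2π×0.0407×2.34) = 1.357 K/W
R_phenolic foam = ln(154.9/89.9)/(2π×0.0202×2.34) = 1.832 K/W
R_outer film = 1/(h_o·2πr_oL) = 1/(11.8×2π×0.1549×2.34) = 0.03721 K/W
R_total = 3.227 K/W
Q = ΔT/R_total = 41/3.227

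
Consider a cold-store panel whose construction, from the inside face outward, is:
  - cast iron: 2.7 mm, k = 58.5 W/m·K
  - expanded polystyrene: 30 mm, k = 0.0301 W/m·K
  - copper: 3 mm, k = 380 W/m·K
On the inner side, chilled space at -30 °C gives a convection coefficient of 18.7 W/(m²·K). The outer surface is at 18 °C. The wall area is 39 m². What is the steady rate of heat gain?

Q ≈ 1780 W

Model the wall as resistances in series:
R_inner film = 1/(h_i·A) = 1/(18.7×39) = 0.001371 K/W
R_cast iron = L/(kA) = 0.0027/(58.5×39) = 1.183×10^-6 K/W
R_expanded polystyrene = L/(kA) = 0.03/(0.0301×39) = 0.02556 K/W
R_copper = L/(kA) = 0.003/(380×39) = 2.024×10^-7 K/W
R_total = 0.02693 K/W
Q = ΔT / R_total = 48 / 0.02693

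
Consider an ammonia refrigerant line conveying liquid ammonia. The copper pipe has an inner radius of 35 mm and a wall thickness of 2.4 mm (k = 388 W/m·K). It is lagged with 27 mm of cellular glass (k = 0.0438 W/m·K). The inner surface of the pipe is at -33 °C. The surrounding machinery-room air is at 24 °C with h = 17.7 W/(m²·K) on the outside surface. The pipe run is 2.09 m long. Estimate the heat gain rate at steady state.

Q ≈ 56.3 W

Cylindrical conduction, so R = ln(r₂/r₁)/(2πkL) per layer, in series:
R_copper pipe wall = ln(37.4/35)/(2π×388×2.09) = 1.302×10^-5 K/W
R_cellular glass = ln(64.4/37.4)/(2π×0.0438×2.09) = 0.9448 K/W
R_outer film = 1/(h_o·2πr_oL) = 1/(17.7×2π×0.0644×2.09) = 0.06681 K/W
R_total = 1.012 K/W
Q = ΔT/R_total = 57/1.012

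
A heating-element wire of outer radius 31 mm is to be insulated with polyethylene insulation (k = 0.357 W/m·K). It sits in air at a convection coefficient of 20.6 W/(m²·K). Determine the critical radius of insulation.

r_cr ≈ 17.3 mm

For a cylinder r_cr = k/h = 0.357/20.6
r_cr = 17.3 mm; since the bare radius (31 mm) is above r_cr, any added insulation will reduce heat loss.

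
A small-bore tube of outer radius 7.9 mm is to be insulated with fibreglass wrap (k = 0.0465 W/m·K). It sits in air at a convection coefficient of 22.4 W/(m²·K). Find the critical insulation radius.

For a cylinder r_cr = k/h = 0.0465/22.4
r_cr = 2.08 mm; since the bare radius (7.9 mm) is above r_cr, any added insulation will reduce heat loss.

r_cr ≈ 2.08 mm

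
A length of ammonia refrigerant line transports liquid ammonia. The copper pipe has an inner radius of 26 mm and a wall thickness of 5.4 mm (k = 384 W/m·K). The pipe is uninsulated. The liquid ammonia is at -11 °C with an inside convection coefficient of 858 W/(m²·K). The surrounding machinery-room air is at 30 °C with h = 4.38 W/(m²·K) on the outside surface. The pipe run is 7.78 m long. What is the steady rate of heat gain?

Treating each annulus and film as a series resistance:
R_inner film = 1/(h_i·2πr₁L) = 1/(858×2π×0.026×7.78) = 9.17×10^-4 K/W
R_copper pipe wall = ln(31.4/26)/(2π×384×7.78) = 1.005×10^-5 K/W
R_outer film = 1/(h_o·2πr_oL) = 1/(4.38×2π×0.0314×7.78) = 0.1487 K/W
R_total = 0.1497 K/W
Q = ΔT/R_total = 41/0.1497

Q ≈ 274 W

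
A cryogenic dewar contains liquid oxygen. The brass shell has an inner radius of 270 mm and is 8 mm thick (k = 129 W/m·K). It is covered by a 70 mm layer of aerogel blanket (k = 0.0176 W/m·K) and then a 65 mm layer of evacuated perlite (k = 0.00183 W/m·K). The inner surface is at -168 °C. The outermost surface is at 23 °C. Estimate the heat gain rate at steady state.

Radial (spherical) resistances in series:
R_brass shell = (1/0.27 − 1/0.278)/(4π×129) = 6.575×10^-5 K/W
R_aerogel blanket = (1/0.278 − 1/0.348)/(4π×0.0176) = 3.272 K/W
R_evacuated perlite = (1/0.348 − 1/0.413)/(4π×0.00183) = 19.67 K/W
R_total = 22.94 K/W
Q = ΔT/R_total = 191/22.94

Q ≈ 8.33 W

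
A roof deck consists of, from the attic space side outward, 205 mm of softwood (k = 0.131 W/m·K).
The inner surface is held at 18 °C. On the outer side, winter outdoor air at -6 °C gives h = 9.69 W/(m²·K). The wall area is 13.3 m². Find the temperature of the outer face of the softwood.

Series thermal resistances:
R_softwood = L/(kA) = 0.205/(0.131×13.3) = 0.1177 K/W
R_outer film = 1/(h_o·A) = 1/(9.69×13.3) = 0.007759 K/W
R_total = 0.1254 K/W;  Q = ΔT/R_total = 24/0.1254 = 191.4 W
T_interface = T_inner − Q·ΣR(inner→interface) = 18 − 191×0.1177

T ≈ -4.52 °C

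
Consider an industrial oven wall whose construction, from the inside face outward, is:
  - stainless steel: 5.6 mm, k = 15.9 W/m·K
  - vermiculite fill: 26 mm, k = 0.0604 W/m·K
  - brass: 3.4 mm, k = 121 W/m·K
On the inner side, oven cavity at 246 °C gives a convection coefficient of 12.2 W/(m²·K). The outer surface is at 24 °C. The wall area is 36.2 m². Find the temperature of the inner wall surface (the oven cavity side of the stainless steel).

Model the wall as resistances in series:
R_inner film = 1/(h_i·A) = 1/(12.2×36.2) = 0.002264 K/W
R_stainless steel = L/(kA) = 0.0056/(15.9×36.2) = 9.729×10^-6 K/W
R_vermiculite fill = L/(kA) = 0.026/(0.0604×36.2) = 0.01189 K/W
R_brass = L/(kA) = 0.0034/(121×36.2) = 7.762×10^-7 K/W
R_total = 0.01417 K/W;  Q = ΔT/R_total = 222/0.01417 = 15670 W
T_interface = T_inner − Q·ΣR(inner→interface) = 246 − 15700×0.002264

T ≈ 211 °C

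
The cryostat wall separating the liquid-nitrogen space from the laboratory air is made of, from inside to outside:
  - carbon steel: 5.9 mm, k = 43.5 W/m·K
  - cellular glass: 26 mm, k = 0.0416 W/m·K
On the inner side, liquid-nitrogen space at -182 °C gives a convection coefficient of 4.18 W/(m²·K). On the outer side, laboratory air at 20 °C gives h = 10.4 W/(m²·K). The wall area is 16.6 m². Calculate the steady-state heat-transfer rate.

Q ≈ 3490 W

Treating each layer as a thermal resistance in series:
R_inner film = 1/(h_i·A) = 1/(4.18×16.6) = 0.01441 K/W
R_carbon steel = L/(kA) = 0.0059/(43.5×16.6) = 8.171×10^-6 K/W
R_cellular glass = L/(kA) = 0.026/(0.0416×16.6) = 0.03765 K/W
R_outer film = 1/(h_o·A) = 1/(10.4×16.6) = 0.005792 K/W
R_total = 0.05786 K/W
Q = ΔT / R_total = 202 / 0.05786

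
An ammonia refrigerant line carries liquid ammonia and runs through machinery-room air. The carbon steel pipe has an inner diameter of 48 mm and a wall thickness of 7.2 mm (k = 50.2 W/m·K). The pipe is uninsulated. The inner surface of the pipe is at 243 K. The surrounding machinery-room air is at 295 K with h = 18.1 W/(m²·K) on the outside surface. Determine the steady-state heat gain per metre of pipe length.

q′ ≈ 184 W/m

Treating each annulus and film as a series resistance:
R_carbon steel pipe wall = ln(31.2/24)/(2π×50.2×1) = 8.318×10^-4 K/W
R_outer film = 1/(h_o·2πr_oL) = 1/(18.1×2π×0.0312×1) = 0.2818 K/W
R_total = 0.2827 K/W
Q = ΔT/R_total = 52/0.2827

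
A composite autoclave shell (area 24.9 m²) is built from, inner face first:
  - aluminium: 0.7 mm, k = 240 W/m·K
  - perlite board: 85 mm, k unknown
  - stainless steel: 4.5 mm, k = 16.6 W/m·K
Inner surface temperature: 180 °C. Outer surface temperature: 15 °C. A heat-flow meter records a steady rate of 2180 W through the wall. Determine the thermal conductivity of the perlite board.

k ≈ 0.0451 W/(m·K)

Model the wall as resistances in series:
R_aluminium = L/(kA) = 0.0007/(240×24.9) = 1.171×10^-7 K/W
R_stainless steel = L/(kA) = 0.0045/(16.6×24.9) = 1.089×10^-5 K/W
Sum of known resistances R_other = 1.1×10^-5 K/W
Total R = ΔT/Q = 165/2180 = 0.07569 K/W
R_perlite board = R_total − R_other = 0.07568 K/W
k = L/(R·A) = 0.085/(0.07568×24.9)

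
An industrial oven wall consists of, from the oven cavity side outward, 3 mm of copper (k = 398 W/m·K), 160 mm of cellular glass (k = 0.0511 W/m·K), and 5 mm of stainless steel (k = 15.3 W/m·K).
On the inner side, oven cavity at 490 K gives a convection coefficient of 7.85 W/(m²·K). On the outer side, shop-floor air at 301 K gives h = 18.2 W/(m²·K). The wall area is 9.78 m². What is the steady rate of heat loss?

Q ≈ 558 W

Model the wall as resistances in series:
R_inner film = 1/(h_i·A) = 1/(7.85×9.78) = 0.01303 K/W
R_copper = L/(kA) = 0.003/(398×9.78) = 7.707×10^-7 K/W
R_cellular glass = L/(kA) = 0.16/(0.0511×9.78) = 0.3202 K/W
R_stainless steel = L/(kA) = 0.005/(15.3×9.78) = 3.341×10^-5 K/W
R_outer film = 1/(h_o·A) = 1/(18.2×9.78) = 0.005618 K/W
R_total = 0.3388 K/W
Q = ΔT / R_total = 189 / 0.3388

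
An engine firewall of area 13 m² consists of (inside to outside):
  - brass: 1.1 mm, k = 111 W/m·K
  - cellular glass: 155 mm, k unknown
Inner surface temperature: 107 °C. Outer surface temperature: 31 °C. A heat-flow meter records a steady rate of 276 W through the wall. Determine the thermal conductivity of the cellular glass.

k ≈ 0.0433 W/(m·K)

Treating each layer as a thermal resistance in series:
R_brass = L/(kA) = 0.0011/(111×13) = 7.623×10^-7 K/W
Sum of known resistances R_other = 7.623×10^-7 K/W
Total R = ΔT/Q = 76/276 = 0.2754 K/W
R_cellular glass = R_total − R_other = 0.2754 K/W
k = L/(R·A) = 0.155/(0.2754×13)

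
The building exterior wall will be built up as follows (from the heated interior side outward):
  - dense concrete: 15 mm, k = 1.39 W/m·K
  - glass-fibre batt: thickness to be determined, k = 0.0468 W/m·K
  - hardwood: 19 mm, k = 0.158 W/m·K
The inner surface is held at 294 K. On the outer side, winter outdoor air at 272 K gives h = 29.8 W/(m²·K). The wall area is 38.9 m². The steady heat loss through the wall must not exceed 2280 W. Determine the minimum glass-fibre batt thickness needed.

L ≈ 9.86 mm

Thermal resistances in series:
R_dense concrete = L/(kA) = 0.015/(1.39×38.9) = 2.774×10^-4 K/W
R_hardwood = L/(kA) = 0.019/(0.158×38.9) = 0.003091 K/W
R_outer film = 1/(h_o·A) = 1/(29.8×38.9) = 8.626×10^-4 K/W
Sum of the known resistances R_other = 0.004231 K/W
Required total resistance R_tot = ΔT/Q_allow = 22/2280 = 0.009649 K/W
R_glass-fibre batt = R_tot − R_other = 0.005418 K/W
L = R·k·A = 0.005418×0.0468×38.9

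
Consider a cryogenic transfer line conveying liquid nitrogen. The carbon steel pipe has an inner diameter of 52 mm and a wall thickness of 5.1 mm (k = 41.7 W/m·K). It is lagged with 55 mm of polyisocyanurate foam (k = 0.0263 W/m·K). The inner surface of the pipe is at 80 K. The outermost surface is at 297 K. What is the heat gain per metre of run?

q′ ≈ 35.2 W/m

Treating each annulus and film as a series resistance:
R_carbon steel pipe wall = ln(31.1/26)/(2π×41.7×1) = 6.836×10^-4 K/W
R_polyisocyanurate foam = ln(86.1/31.1)/(2π×0.0263×1) = 6.162 K/W
R_total = 6.163 K/W
Q = ΔT/R_total = 217/6.163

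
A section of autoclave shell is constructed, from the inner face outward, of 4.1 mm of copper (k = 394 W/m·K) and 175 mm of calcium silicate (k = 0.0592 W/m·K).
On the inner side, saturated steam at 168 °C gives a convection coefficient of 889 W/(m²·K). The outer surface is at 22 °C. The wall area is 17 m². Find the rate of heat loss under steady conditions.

Series thermal resistances:
R_inner film = 1/(h_i·A) = 1/(889×17) = 6.617×10^-5 K/W
R_copper = L/(kA) = 0.0041/(394×17) = 6.121×10^-7 K/W
R_calcium silicate = L/(kA) = 0.175/(0.0592×17) = 0.1739 K/W
R_total = 0.174 K/W
Q = ΔT / R_total = 146 / 0.174

Q ≈ 839 W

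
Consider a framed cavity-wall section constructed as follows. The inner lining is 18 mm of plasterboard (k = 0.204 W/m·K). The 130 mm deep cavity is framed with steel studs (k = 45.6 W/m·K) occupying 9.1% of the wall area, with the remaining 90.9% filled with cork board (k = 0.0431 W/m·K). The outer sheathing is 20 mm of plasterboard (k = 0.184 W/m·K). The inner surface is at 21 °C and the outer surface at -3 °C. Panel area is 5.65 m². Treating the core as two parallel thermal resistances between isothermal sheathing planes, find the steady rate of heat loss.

Q ≈ 595 W

Sheathing layers in series; stud and cavity paths in parallel between them.
R_inner = 0.018/(0.204×5.65) = 0.01562 K/W
R_stud  = 0.13/(45.6×0.091×5.65) = 0.005545 K/W
R_cav   = 0.13/(0.0431×0.909×5.65) = 0.5873 K/W
1/R_core = 1/R_stud + 1/R_cav → R_core = 0.005493 K/W
R_outer = 0.02/(0.184×5.65) = 0.01924 K/W
R_total = 0.04035 K/W
Q = ΔT/R_total = 24/0.04035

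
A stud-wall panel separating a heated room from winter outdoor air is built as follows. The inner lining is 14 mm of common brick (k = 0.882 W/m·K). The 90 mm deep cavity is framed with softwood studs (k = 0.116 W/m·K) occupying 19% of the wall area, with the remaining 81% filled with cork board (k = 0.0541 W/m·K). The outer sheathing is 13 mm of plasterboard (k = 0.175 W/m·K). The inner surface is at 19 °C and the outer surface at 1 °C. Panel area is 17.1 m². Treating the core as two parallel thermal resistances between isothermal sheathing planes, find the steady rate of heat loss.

Sheathing layers in series; stud and cavity paths in parallel between them.
R_inner = 0.014/(0.882×17.1) = 9.282×10^-4 K/W
R_stud  = 0.09/(0.116×0.19×17.1) = 0.2388 K/W
R_cav   = 0.09/(0.0541×0.81×17.1) = 0.1201 K/W
1/R_core = 1/R_stud + 1/R_cav → R_core = 0.07991 K/W
R_outer = 0.013/(0.175×17.1) = 0.004344 K/W
R_total = 0.08519 K/W
Q = ΔT/R_total = 18/0.08519

Q ≈ 211 W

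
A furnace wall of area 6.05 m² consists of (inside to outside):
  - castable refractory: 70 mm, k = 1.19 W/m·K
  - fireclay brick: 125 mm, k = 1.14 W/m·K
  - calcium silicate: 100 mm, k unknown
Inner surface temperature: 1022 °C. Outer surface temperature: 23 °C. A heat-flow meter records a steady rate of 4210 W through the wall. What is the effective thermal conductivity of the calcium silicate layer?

Treating each layer as a thermal resistance in series:
R_castable refractory = L/(kA) = 0.07/(1.19×6.05) = 0.009723 K/W
R_fireclay brick = L/(kA) = 0.125/(1.14×6.05) = 0.01812 K/W
Sum of known resistances R_other = 0.02785 K/W
Total R = ΔT/Q = 999/4210 = 0.2373 K/W
R_calcium silicate = R_total − R_other = 0.2094 K/W
k = L/(R·A) = 0.1/(0.2094×6.05)

k ≈ 0.0789 W/(m·K)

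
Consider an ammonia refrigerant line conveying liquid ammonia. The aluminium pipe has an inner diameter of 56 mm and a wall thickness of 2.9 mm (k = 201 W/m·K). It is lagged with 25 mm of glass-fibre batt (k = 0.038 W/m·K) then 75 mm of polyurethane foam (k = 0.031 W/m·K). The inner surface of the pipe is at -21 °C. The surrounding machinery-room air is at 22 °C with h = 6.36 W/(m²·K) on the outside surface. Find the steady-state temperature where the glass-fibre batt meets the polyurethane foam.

T ≈ -5.84 °C

Radial resistances (cylindrical: R_cond = ln(r_o/r_i)/(2πkL), R_conv = 1/(h·2πrL)):
R_aluminium pipe wall = ln(30.9/28)/(2π×201×1) = 7.803×10^-5 K/W
R_glass-fibre batt = ln(55.9/30.9)/(2π×0.038×1) = 2.483 K/W
R_polyurethane foam = ln(130.9/55.9)/(2π×0.031×1) = 4.368 K/W
R_outer film = 1/(h_o·2πr_oL) = 1/(6.36×2π×0.1309×1) = 0.1912 K/W
R_total = 7.042 K/W
Q = ΔT/R_total = 43/7.042
Q = 6.11 W/m
T_interface = T_inner + Q·ΣR(inner→interface) = -21 + 6.11×2.483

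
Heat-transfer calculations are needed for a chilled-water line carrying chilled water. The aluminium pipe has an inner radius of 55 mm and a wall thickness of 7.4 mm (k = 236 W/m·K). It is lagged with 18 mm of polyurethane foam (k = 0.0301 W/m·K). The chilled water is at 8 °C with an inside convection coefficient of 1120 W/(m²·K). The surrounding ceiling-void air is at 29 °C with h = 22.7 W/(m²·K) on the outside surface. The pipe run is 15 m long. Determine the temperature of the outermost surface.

Radial resistances (cylindrical: R_cond = ln(r_o/r_i)/(2πkL), R_conv = 1/(h·2πrL)):
R_inner film = 1/(h_i·2πr₁L) = 1/(1120×2π×0.055×15) = 1.722×10^-4 K/W
R_aluminium pipe wall = ln(62.4/55)/(2π×236×15) = 5.675×10^-6 K/W
R_polyurethane foam = ln(80.4/62.4)/(2π×0.0301×15) = 0.08934 K/W
R_outer film = 1/(h_o·2πr_oL) = 1/(22.7×2π×0.0804×15) = 0.005814 K/W
R_total = 0.09533 K/W
Q = ΔT/R_total = 21/0.09533
Q = 220 W
T_interface = T_inner + Q·ΣR(inner→interface) = 8 + 220×0.08952

T ≈ 27.7 °C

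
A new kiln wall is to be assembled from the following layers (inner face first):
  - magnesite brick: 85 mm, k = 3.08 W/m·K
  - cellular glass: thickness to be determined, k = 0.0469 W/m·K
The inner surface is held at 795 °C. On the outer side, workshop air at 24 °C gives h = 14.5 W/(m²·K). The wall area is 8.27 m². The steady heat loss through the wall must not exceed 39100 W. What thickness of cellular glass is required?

Using the resistance-network approach (series):
R_magnesite brick = L/(kA) = 0.085/(3.08×8.27) = 0.003337 K/W
R_outer film = 1/(h_o·A) = 1/(14.5×8.27) = 0.008339 K/W
Sum of the known resistances R_other = 0.01168 K/W
Required total resistance R_tot = ΔT/Q_allow = 771/39100 = 0.01972 K/W
R_cellular glass = R_tot − R_other = 0.008042 K/W
L = R·k·A = 0.008042×0.0469×8.27

L ≈ 3.12 mm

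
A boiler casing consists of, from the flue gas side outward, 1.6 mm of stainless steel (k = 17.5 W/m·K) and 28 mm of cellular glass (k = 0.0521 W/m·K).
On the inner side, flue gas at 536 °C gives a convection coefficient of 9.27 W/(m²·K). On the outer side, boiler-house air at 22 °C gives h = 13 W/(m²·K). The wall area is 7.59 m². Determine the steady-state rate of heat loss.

Q ≈ 5400 W

Treating each layer as a thermal resistance in series:
R_inner film = 1/(h_i·A) = 1/(9.27×7.59) = 0.01421 K/W
R_stainless steel = L/(kA) = 0.0016/(17.5×7.59) = 1.205×10^-5 K/W
R_cellular glass = L/(kA) = 0.028/(0.0521×7.59) = 0.07081 K/W
R_outer film = 1/(h_o·A) = 1/(13×7.59) = 0.01013 K/W
R_total = 0.09517 K/W
Q = ΔT / R_total = 514 / 0.09517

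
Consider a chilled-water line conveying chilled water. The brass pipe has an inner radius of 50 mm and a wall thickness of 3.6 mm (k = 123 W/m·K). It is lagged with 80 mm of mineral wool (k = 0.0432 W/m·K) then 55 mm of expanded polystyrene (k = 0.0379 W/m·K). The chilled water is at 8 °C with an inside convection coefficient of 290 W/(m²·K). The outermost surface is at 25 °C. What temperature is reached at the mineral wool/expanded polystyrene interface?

T ≈ 19.9 °C

Cylindrical conduction, so R = ln(r₂/r₁)/(2πkL) per layer, in series:
R_inner film = 1/(h_i·2πr₁L) = 1/(290×2π×0.05×1) = 0.01098 K/W
R_brass pipe wall = ln(53.6/50)/(2π×123×1) = 8.996×10^-5 K/W
R_mineral wool = ln(133.6/53.6)/(2π×0.0432×1) = 3.365 K/W
R_expanded polystyrene = ln(188.6/133.6)/(2π×0.0379×1) = 1.448 K/W
R_total = 4.824 K/W
Q = ΔT/R_total = 17/4.824
Q = 3.52 W/m
T_interface = T_inner + Q·ΣR(inner→interface) = 8 + 3.52×3.376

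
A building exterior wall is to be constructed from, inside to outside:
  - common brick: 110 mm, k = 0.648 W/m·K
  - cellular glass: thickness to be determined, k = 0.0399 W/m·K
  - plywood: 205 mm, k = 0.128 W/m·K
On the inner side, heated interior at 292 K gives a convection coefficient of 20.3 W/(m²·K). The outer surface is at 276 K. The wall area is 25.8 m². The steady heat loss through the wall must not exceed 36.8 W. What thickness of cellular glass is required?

L ≈ 375 mm

Thermal resistances in series:
R_inner film = 1/(h_i·A) = 1/(20.3×25.8) = 0.001909 K/W
R_common brick = L/(kA) = 0.11/(0.648×25.8) = 0.00658 K/W
R_plywood = L/(kA) = 0.205/(0.128×25.8) = 0.06208 K/W
Sum of the known resistances R_other = 0.07056 K/W
Required total resistance R_tot = ΔT/Q_allow = 16/36.8 = 0.4348 K/W
R_cellular glass = R_tot − R_other = 0.3642 K/W
L = R·k·A = 0.3642×0.0399×25.8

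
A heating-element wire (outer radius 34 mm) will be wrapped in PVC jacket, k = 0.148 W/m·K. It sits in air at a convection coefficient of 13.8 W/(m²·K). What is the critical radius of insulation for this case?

r_cr ≈ 10.7 mm

For a cylinder r_cr = k/h = 0.148/13.8
r_cr = 10.7 mm; since the bare radius (34 mm) is above r_cr, any added insulation will reduce heat loss.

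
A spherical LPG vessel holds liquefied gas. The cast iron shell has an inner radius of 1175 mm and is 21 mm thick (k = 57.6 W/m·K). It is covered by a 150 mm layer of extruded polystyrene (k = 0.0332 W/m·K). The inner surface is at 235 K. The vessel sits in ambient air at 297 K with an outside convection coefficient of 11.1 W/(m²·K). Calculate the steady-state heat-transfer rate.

Each spherical layer contributes R = (1/r_i − 1/r_o)/(4πk):
R_cast iron shell = (1/1.175 − 1/1.196)/(4π×57.6) = 2.065×10^-5 K/W
R_extruded polystyrene = (1/1.196 − 1/1.346)/(4π×0.0332) = 0.2233 K/W
R_outer film = 1/(h·4πr_o²) = 1/(11.1×4π×1.346²) = 0.003957 K/W
R_total = 0.2273 K/W
Q = ΔT/R_total = 62/0.2273

Q ≈ 273 W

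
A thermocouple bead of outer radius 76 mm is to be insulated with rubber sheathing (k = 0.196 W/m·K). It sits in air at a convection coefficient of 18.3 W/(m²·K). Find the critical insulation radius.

r_cr ≈ 21.4 mm

For a sphere r_cr = 2k/h = 2×0.196/18.3
r_cr = 21.4 mm; since the bare radius (76 mm) is above r_cr, any added insulation will reduce heat loss.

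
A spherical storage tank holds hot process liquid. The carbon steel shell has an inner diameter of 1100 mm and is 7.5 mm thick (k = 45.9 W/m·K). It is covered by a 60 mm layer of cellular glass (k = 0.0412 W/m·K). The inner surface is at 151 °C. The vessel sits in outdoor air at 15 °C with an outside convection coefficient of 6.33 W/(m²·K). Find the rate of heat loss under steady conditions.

Q ≈ 368 W

For a spherical shell R = (1/r₁ − 1/r₂)/(4πk); film R = 1/(h·4πr²). In series:
R_carbon steel shell = (1/0.55 − 1/0.5575)/(4π×45.9) = 4.241×10^-5 K/W
R_cellular glass = (1/0.5575 − 1/0.6175)/(4π×0.0412) = 0.3366 K/W
R_outer film = 1/(h·4πr_o²) = 1/(6.33×4π×0.6175²) = 0.03297 K/W
R_total = 0.3696 K/W
Q = ΔT/R_total = 136/0.3696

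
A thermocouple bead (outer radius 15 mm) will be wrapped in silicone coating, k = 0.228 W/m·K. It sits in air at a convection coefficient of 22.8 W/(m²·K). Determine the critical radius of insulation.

For a sphere r_cr = 2k/h = 2×0.228/22.8
r_cr = 20 mm; since the bare radius (15 mm) is below r_cr, adding a thin layer of insulation will *increase* heat loss.

r_cr ≈ 20 mm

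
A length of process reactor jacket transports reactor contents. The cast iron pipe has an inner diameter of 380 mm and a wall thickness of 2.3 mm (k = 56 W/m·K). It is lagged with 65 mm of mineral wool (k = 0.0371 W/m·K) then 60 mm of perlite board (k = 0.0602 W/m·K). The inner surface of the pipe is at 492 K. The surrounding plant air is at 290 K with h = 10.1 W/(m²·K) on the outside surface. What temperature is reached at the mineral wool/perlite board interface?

Per-layer cylindrical resistances, series-summed:
R_cast iron pipe wall = ln(192.3/190)/(2π×56×1) = 3.42×10^-5 K/W
R_mineral wool = ln(257.3/192.3)/(2π×0.0371×1) = 1.249 K/W
R_perlite board = ln(317.3/257.3)/(2π×0.0602×1) = 0.5541 K/W
R_outer film = 1/(h_o·2πr_oL) = 1/(10.1×2π×0.3173×1) = 0.04966 K/W
R_total = 1.853 K/W
Q = ΔT/R_total = 202/1.853
Q = 109 W/m
T_interface = T_inner − Q·ΣR(inner→interface) = 492 − 109×1.249

T ≈ 356 K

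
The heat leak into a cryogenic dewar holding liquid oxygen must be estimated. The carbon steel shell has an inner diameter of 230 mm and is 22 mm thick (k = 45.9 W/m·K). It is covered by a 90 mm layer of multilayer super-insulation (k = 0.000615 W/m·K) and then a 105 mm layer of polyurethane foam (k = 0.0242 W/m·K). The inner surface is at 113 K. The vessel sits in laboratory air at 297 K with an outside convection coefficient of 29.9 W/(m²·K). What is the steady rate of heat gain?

Q ≈ 0.485 W

For a spherical shell R = (1/r₁ − 1/r₂)/(4πk); film R = 1/(h·4πr²). In series:
R_carbon steel shell = (1/0.115 − 1/0.137)/(4π×45.9) = 0.002421 K/W
R_multilayer super-insulation = (1/0.137 − 1/0.227)/(4π×0.000615) = 374.5 K/W
R_polyurethane foam = (1/0.227 − 1/0.332)/(4π×0.0242) = 4.581 K/W
R_outer film = 1/(h·4πr_o²) = 1/(29.9×4π×0.332²) = 0.02415 K/W
R_total = 379.1 K/W
Q = ΔT/R_total = 184/379.1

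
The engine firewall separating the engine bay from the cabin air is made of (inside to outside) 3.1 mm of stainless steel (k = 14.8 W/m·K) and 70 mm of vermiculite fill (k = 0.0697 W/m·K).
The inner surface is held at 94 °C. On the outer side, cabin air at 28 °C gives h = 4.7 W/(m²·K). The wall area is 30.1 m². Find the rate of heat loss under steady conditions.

Using the resistance-network approach (series):
R_stainless steel = L/(kA) = 0.0031/(14.8×30.1) = 6.959×10^-6 K/W
R_vermiculite fill = L/(kA) = 0.07/(0.0697×30.1) = 0.03337 K/W
R_outer film = 1/(h_o·A) = 1/(4.7×30.1) = 0.007069 K/W
R_total = 0.04044 K/W
Q = ΔT / R_total = 66 / 0.04044

Q ≈ 1630 W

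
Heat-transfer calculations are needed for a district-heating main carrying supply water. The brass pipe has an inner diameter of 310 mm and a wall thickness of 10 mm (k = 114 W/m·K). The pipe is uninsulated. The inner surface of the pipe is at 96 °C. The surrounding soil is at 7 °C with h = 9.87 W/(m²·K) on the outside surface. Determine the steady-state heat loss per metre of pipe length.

Per-layer cylindrical resistances, series-summed:
R_brass pipe wall = ln(165/155)/(2π×114×1) = 8.728×10^-5 K/W
R_outer film = 1/(h_o·2πr_oL) = 1/(9.87×2π×0.165×1) = 0.09773 K/W
R_total = 0.09782 K/W
Q = ΔT/R_total = 89/0.09782

q′ ≈ 910 W/m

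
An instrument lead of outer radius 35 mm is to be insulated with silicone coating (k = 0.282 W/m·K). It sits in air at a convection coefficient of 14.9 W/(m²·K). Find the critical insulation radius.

For a cylinder r_cr = k/h = 0.282/14.9
r_cr = 18.9 mm; since the bare radius (35 mm) is above r_cr, any added insulation will reduce heat loss.

r_cr ≈ 18.9 mm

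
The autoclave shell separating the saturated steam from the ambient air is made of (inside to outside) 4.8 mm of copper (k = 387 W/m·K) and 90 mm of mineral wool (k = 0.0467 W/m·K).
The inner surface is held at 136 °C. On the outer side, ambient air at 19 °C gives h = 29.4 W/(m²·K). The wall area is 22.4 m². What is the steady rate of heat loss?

Q ≈ 1340 W

Using the resistance-network approach (series):
R_copper = L/(kA) = 0.0048/(387×22.4) = 5.537×10^-7 K/W
R_mineral wool = L/(kA) = 0.09/(0.0467×22.4) = 0.08604 K/W
R_outer film = 1/(h_o·A) = 1/(29.4×22.4) = 0.001518 K/W
R_total = 0.08755 K/W
Q = ΔT / R_total = 117 / 0.08755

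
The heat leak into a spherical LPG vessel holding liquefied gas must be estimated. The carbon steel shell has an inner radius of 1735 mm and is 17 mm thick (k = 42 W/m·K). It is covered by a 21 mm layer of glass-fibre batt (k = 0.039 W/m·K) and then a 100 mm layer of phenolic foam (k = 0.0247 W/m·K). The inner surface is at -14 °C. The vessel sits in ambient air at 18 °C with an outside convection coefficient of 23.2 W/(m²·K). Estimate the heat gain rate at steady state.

Q ≈ 286 W

Each spherical layer contributes R = (1/r_i − 1/r_o)/(4πk):
R_carbon steel shell = (1/1.735 − 1/1.752)/(4π×42) = 1.06×10^-5 K/W
R_glass-fibre batt = (1/1.752 − 1/1.773)/(4π×0.039) = 0.01379 K/W
R_phenolic foam = (1/1.773 − 1/1.873)/(4π×0.0247) = 0.09702 K/W
R_outer film = 1/(h·4πr_o²) = 1/(23.2×4π×1.873²) = 9.777×10^-4 K/W
R_total = 0.1118 K/W
Q = ΔT/R_total = 32/0.1118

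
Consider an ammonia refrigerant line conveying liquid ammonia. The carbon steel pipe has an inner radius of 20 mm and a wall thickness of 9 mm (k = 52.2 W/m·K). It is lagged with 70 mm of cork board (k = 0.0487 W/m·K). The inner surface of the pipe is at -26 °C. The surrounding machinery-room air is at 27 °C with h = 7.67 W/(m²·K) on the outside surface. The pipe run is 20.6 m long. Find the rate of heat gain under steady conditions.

Q ≈ 259 W

Per-layer cylindrical resistances, series-summed:
R_carbon steel pipe wall = ln(29/20)/(2π×52.2×20.6) = 5.499×10^-5 K/W
R_cork board = ln(99/29)/(2π×0.0487×20.6) = 0.1948 K/W
R_outer film = 1/(h_o·2πr_oL) = 1/(7.67×2π×0.099×20.6) = 0.01017 K/W
R_total = 0.205 K/W
Q = ΔT/R_total = 53/0.205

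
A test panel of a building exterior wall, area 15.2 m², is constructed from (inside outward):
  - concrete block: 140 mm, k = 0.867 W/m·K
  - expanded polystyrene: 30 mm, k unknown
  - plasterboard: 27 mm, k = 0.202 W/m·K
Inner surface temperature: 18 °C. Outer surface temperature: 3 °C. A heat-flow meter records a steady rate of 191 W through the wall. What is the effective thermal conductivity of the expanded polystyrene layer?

k ≈ 0.0334 W/(m·K)

Model the wall as resistances in series:
R_concrete block = L/(kA) = 0.14/(0.867×15.2) = 0.01062 K/W
R_plasterboard = L/(kA) = 0.027/(0.202×15.2) = 0.008794 K/W
Sum of known resistances R_other = 0.01942 K/W
Total R = ΔT/Q = 15/191 = 0.07853 K/W
R_expanded polystyrene = R_total − R_other = 0.05912 K/W
k = L/(R·A) = 0.03/(0.05912×15.2)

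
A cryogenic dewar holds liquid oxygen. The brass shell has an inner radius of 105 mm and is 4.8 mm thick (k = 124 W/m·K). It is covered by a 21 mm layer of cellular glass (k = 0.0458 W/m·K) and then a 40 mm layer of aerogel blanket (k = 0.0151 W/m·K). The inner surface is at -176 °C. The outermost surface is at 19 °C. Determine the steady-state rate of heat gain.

Radial (spherical) resistances in series:
R_brass shell = (1/0.105 − 1/0.1098)/(4π×124) = 2.672×10^-4 K/W
R_cellular glass = (1/0.1098 − 1/0.1308)/(4π×0.0458) = 2.541 K/W
R_aerogel blanket = (1/0.1308 − 1/0.1708)/(4π×0.0151) = 9.436 K/W
R_total = 11.98 K/W
Q = ΔT/R_total = 195/11.98

Q ≈ 16.3 W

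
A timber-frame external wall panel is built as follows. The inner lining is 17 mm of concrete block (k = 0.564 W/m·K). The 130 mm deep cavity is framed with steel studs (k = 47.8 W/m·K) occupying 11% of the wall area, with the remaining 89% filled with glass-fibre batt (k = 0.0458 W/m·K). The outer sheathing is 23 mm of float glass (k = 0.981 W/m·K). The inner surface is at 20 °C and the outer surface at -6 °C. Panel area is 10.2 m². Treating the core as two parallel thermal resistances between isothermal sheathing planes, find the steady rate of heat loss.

Q ≈ 3390 W

Sheathing layers in series; stud and cavity paths in parallel between them.
R_inner = 0.017/(0.564×10.2) = 0.002955 K/W
R_stud  = 0.13/(47.8×0.11×10.2) = 0.002424 K/W
R_cav   = 0.13/(0.0458×0.89×10.2) = 0.3127 K/W
1/R_core = 1/R_stud + 1/R_cav → R_core = 0.002405 K/W
R_outer = 0.023/(0.981×10.2) = 0.002299 K/W
R_total = 0.007659 K/W
Q = ΔT/R_total = 26/0.007659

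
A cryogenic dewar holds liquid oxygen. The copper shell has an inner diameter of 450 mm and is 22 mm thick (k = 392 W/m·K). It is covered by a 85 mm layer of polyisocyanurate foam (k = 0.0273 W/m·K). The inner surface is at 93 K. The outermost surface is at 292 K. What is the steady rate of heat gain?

Q ≈ 65.9 W

Radial (spherical) resistances in series:
R_copper shell = (1/0.225 − 1/0.247)/(4π×392) = 8.036×10^-5 K/W
R_polyisocyanurate foam = (1/0.247 − 1/0.332)/(4π×0.0273) = 3.021 K/W
R_total = 3.022 K/W
Q = ΔT/R_total = 199/3.022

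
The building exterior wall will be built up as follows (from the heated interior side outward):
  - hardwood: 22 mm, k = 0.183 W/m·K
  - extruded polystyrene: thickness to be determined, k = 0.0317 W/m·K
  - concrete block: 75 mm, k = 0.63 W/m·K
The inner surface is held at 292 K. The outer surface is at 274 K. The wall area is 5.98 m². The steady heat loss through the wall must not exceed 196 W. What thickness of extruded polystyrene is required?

L ≈ 9.82 mm

Model the wall as resistances in series:
R_hardwood = L/(kA) = 0.022/(0.183×5.98) = 0.0201 K/W
R_concrete block = L/(kA) = 0.075/(0.63×5.98) = 0.01991 K/W
Sum of the known resistances R_other = 0.04001 K/W
Required total resistance R_tot = ΔT/Q_allow = 18/196 = 0.09184 K/W
R_extruded polystyrene = R_tot − R_other = 0.05183 K/W
L = R·k·A = 0.05183×0.0317×5.98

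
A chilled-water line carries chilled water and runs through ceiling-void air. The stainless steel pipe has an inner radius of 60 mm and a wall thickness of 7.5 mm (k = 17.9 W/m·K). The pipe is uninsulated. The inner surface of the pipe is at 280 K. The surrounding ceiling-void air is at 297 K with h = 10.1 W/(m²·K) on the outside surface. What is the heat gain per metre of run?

Treating each annulus and film as a series resistance:
R_stainless steel pipe wall = ln(67.5/60)/(2π×17.9×1) = 0.001047 K/W
R_outer film = 1/(h_o·2πr_oL) = 1/(10.1×2π×0.0675×1) = 0.2335 K/W
R_total = 0.2345 K/W
Q = ΔT/R_total = 17/0.2345

q′ ≈ 72.5 W/m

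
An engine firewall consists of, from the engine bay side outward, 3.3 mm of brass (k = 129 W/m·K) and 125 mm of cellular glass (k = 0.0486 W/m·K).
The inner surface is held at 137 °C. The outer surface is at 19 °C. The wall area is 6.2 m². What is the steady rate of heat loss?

Thermal resistances in series:
R_brass = L/(kA) = 0.0033/(129×6.2) = 4.126×10^-6 K/W
R_cellular glass = L/(kA) = 0.125/(0.0486×6.2) = 0.4148 K/W
R_total = 0.4148 K/W
Q = ΔT / R_total = 118 / 0.4148

Q ≈ 284 W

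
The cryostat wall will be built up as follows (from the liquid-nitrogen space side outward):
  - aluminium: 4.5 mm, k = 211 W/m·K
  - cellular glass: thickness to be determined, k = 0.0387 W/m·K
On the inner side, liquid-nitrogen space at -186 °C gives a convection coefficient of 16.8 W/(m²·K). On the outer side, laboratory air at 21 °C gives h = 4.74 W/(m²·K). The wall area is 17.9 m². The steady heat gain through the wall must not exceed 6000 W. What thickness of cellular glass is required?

Model the wall as resistances in series:
R_inner film = 1/(h_i·A) = 1/(16.8×17.9) = 0.003325 K/W
R_aluminium = L/(kA) = 0.0045/(211×17.9) = 1.191×10^-6 K/W
R_outer film = 1/(h_o·A) = 1/(4.74×17.9) = 0.01179 K/W
Sum of the known resistances R_other = 0.01511 K/W
Required total resistance R_tot = ΔT/Q_allow = 207/6000 = 0.0345 K/W
R_cellular glass = R_tot − R_other = 0.01939 K/W
L = R·k·A = 0.01939×0.0387×17.9

L ≈ 13.4 mm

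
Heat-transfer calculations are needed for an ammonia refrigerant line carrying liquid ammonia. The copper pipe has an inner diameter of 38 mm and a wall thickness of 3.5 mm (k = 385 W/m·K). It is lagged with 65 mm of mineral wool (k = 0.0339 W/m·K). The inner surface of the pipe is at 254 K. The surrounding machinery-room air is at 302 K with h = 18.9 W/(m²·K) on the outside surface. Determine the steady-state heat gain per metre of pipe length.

Cylindrical conduction, so R = ln(r₂/r₁)/(2πkL) per layer, in series:
R_copper pipe wall = ln(22.5/19)/(2π×385×1) = 6.989×10^-5 K/W
R_mineral wool = ln(87.5/22.5)/(2π×0.0339×1) = 6.376 K/W
R_outer film = 1/(h_o·2πr_oL) = 1/(18.9×2π×0.0875×1) = 0.09624 K/W
R_total = 6.472 K/W
Q = ΔT/R_total = 48/6.472

q′ ≈ 7.42 W/m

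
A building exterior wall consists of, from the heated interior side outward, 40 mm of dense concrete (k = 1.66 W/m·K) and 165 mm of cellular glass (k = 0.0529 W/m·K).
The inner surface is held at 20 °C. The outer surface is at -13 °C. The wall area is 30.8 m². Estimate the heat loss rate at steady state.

Series thermal resistances:
R_dense concrete = L/(kA) = 0.04/(1.66×30.8) = 7.824×10^-4 K/W
R_cellular glass = L/(kA) = 0.165/(0.0529×30.8) = 0.1013 K/W
R_total = 0.1021 K/W
Q = ΔT / R_total = 33 / 0.1021

Q ≈ 323 W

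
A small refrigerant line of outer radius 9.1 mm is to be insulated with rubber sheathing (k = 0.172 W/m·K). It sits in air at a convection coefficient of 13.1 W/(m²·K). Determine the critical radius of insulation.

r_cr ≈ 13.1 mm

For a cylinder r_cr = k/h = 0.172/13.1
r_cr = 13.1 mm; since the bare radius (9.1 mm) is below r_cr, adding a thin layer of insulation will *increase* heat loss.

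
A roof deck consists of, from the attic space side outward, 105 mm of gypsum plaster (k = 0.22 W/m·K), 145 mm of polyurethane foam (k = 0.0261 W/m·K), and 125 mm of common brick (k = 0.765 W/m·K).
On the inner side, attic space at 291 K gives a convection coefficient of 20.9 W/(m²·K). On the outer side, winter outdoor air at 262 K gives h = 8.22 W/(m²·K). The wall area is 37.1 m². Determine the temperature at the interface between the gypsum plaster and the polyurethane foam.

Treating each layer as a thermal resistance in series:
R_inner film = 1/(h_i·A) = 1/(20.9×37.1) = 0.00129 K/W
R_gypsum plaster = L/(kA) = 0.105/(0.22×37.1) = 0.01286 K/W
R_polyurethane foam = L/(kA) = 0.145/(0.0261×37.1) = 0.1497 K/W
R_common brick = L/(kA) = 0.125/(0.765×37.1) = 0.004404 K/W
R_outer film = 1/(h_o·A) = 1/(8.22×37.1) = 0.003279 K/W
R_total = 0.1716 K/W;  Q = ΔT/R_total = 29/0.1716 = 169 W
T_interface = T_inner − Q·ΣR(inner→interface) = 291 − 169×0.01415

T ≈ 289 K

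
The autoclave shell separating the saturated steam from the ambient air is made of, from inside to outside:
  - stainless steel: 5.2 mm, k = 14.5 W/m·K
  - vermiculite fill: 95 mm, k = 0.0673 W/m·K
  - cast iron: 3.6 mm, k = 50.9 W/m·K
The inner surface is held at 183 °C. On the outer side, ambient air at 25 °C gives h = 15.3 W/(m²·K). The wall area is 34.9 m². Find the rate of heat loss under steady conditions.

Q ≈ 3730 W

Treating each layer as a thermal resistance in series:
R_stainless steel = L/(kA) = 0.0052/(14.5×34.9) = 1.028×10^-5 K/W
R_vermiculite fill = L/(kA) = 0.095/(0.0673×34.9) = 0.04045 K/W
R_cast iron = L/(kA) = 0.0036/(50.9×34.9) = 2.027×10^-6 K/W
R_outer film = 1/(h_o·A) = 1/(15.3×34.9) = 0.001873 K/W
R_total = 0.04233 K/W
Q = ΔT / R_total = 158 / 0.04233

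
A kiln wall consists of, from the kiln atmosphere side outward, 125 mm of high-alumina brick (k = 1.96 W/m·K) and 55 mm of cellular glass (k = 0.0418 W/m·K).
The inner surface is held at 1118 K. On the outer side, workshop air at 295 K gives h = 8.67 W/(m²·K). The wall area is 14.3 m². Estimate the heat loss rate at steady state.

Treating each layer as a thermal resistance in series:
R_high-alumina brick = L/(kA) = 0.125/(1.96×14.3) = 0.00446 K/W
R_cellular glass = L/(kA) = 0.055/(0.0418×14.3) = 0.09201 K/W
R_outer film = 1/(h_o·A) = 1/(8.67×14.3) = 0.008066 K/W
R_total = 0.1045 K/W
Q = ΔT / R_total = 823 / 0.1045

Q ≈ 7870 W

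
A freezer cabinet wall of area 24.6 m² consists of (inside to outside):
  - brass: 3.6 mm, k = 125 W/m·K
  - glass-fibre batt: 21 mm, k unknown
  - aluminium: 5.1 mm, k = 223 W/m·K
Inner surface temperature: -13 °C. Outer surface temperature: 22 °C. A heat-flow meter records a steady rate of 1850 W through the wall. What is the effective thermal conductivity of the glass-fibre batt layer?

Series thermal resistances:
R_brass = L/(kA) = 0.0036/(125×24.6) = 1.171×10^-6 K/W
R_aluminium = L/(kA) = 0.0051/(223×24.6) = 9.297×10^-7 K/W
Sum of known resistances R_other = 2.1×10^-6 K/W
Total R = ΔT/Q = 35/1850 = 0.01892 K/W
R_glass-fibre batt = R_total − R_other = 0.01892 K/W
k = L/(R·A) = 0.021/(0.01892×24.6)

k ≈ 0.0451 W/(m·K)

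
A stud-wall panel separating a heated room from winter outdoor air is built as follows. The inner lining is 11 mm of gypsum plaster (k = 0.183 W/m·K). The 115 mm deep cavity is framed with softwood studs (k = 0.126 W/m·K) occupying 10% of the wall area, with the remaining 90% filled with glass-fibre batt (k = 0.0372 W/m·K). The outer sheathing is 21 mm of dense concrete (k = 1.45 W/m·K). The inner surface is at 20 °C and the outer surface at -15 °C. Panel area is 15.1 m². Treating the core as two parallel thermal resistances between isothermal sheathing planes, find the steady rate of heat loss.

Q ≈ 206 W

Sheathing layers in series; stud and cavity paths in parallel between them.
R_inner = 0.011/(0.183×15.1) = 0.003981 K/W
R_stud  = 0.115/(0.126×0.1×15.1) = 0.6044 K/W
R_cav   = 0.115/(0.0372×0.9×15.1) = 0.2275 K/W
1/R_core = 1/R_stud + 1/R_cav → R_core = 0.1653 K/W
R_outer = 0.021/(1.45×15.1) = 9.591×10^-4 K/W
R_total = 0.1702 K/W
Q = ΔT/R_total = 35/0.1702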